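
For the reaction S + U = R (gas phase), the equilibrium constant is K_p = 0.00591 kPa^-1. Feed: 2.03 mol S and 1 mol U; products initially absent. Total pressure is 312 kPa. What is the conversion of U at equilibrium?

Basis: 1 mol U initially; let X = conversion of U. Extent ξ = X.
Mole table: n_S = 2.03 − X; n_U = 1 − X; n_R = X.
Summing: n_T = 3.03 − X.
With p_i = (n_i/n_T)P, K_p = p_R / (p_S p_U).
Setting this equal to 0.00591 kPa^-1 and taking the physical root (0 < X < 1) gives X = 0.526.

X = 0.526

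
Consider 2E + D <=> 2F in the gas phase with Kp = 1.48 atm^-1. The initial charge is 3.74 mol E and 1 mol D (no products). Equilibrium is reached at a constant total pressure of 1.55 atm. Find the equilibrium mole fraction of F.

Basis: 1 mol D initially; let X = conversion of D. Extent ξ = X.
Mole table: n_E = 3.74 − 2X; n_D = 1 − X; n_F = 2X.
Total moles n_T = 4.74 − X.
With p_i = (n_i/n_T)P, Kp = p_F^2 / (p_E^2 p_D).
Setting this equal to 1.48 atm^-1 and taking the physical root (0 < X < 1) gives X = 0.599.
Then n_F = 1.2, n_T = 4.14, so y_F = 0.289.

y_F = 0.289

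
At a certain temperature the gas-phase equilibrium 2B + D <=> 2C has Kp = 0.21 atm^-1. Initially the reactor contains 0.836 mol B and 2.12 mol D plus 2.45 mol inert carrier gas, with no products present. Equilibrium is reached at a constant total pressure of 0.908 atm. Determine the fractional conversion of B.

Take 0.836 mol B as basis and let X be its fractional conversion, so ξ = 0.418X.
Mole table: n_B = 0.836 − 0.836X; n_D = 2.12 − 0.418X; n_C = 0.836X; n_I = 2.45 (inert).
Summing: n_T = 5.41 − 0.418X.
Mole fractions y_i = n_i/n_T; Kp = p_C^2 / (p_B^2 p_D) with p_i = y_i·P.
Setting this equal to 0.21 atm^-1 and taking the physical root (0 < X < 1) gives X = 0.213.

X = 0.213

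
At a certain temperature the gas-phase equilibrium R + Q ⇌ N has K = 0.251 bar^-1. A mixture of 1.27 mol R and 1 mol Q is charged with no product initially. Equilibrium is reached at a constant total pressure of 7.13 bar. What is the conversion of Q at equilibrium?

X = 0.447

Basis: 1 mol Q initially; let X = conversion of Q. Extent ξ = X.
Moles: n_R = 1.27 − X; n_Q = 1 − X; n_N = X.
Summing: n_T = 2.27 − X.
Mole fractions y_i = n_i/n_T; K = p_N / (p_R p_Q) with p_i = y_i·P.
Setting this equal to 0.251 bar^-1 and taking the physical root (0 < X < 1) gives X = 0.447.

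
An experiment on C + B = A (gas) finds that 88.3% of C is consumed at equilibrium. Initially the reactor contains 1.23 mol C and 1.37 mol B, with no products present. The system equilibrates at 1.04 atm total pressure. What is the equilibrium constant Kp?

Let X = conversion of C (basis 1.23 mol C); extent of reaction ξ = 1.23X.
At extent ξ: n_C = 1.23 − 1.23X; n_B = 1.37 − 1.23X; n_A = 1.23X.
Total moles n_T = 2.6 − 1.23X.
At X = 0.883: n_C = 0.144, n_B = 0.284, n_A = 1.09, n_T = 1.51.
p_i = (n_i/n_T)·P. Kp = p_A / (p_C p_B) = 38.7 atm^-1.

Kp = 38.7 atm^-1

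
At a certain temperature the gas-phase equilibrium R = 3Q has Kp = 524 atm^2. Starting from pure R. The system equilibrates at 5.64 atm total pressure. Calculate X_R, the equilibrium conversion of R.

Take 1 mol R as basis and let X be its fractional conversion, so ξ = X.
At extent ξ: n_R = 1 − X; n_Q = 3X.
Total moles n_T = 1 + 2X.
Mole fractions y_i = n_i/n_T; Kp = p_Q^3 / (p_R) with p_i = y_i·P.
Substituting and setting equal to 524 atm^2 gives a polynomial in X; the root in (0,1) is X = 0.859.

X = 0.859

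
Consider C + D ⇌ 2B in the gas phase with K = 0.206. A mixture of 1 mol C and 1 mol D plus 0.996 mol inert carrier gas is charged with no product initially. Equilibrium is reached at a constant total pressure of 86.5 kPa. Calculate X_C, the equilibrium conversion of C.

X = 0.185

Take 1 mol C as basis and let X be its fractional conversion, so ξ = X.
Species balance: n_C = 1 − X; n_D = 1 − X; n_B = 2X; n_I = 0.996 (inert).
Total moles n_T = 3 (Δν = 0, constant).
With p_i = (n_i/n_T)P, K = p_B^2 / (p_C p_D).
Substituting and setting equal to 0.206 gives a polynomial in X; the root in (0,1) is X = 0.185.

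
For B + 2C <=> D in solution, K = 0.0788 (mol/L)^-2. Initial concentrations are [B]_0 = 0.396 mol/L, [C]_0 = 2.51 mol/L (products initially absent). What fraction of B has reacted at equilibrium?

Let X = conversion of B; extent ξ = 0.396·X mol/L.
Concentrations: [B] = 0.396 − 0.396X; [C] = 2.51 − 0.792X; [D] = 0.396X.
K = [D] / ([B] [C]^2).
Equating to 0.0788 (mol/L)^-2: the physical root is X = 0.291.

X = 0.291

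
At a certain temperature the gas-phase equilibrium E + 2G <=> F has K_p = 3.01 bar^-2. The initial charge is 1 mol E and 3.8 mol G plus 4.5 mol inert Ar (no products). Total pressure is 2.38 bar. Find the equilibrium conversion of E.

Let X = conversion of E (basis 1 mol E); extent of reaction ξ = X.
At extent ξ: n_E = 1 − X; n_G = 3.8 − 2X; n_F = X; n_I = 4.5 (inert).
n_T = Σnᵢ = 9.3 − 2X.
y_i = n_i/n_T, p_i = y_i·P. K_p = p_F / (p_E p_G^2).
Setting this equal to 3.01 bar^-2 and taking the physical root (0 < X < 1) gives X = 0.630.

X = 0.630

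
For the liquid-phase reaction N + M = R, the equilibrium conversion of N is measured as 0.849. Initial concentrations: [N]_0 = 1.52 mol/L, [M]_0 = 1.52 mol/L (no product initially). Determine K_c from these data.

Let X = conversion of N.
Concentrations: [N] = 1.52 − 1.52X; [M] = 1.52 − 1.52X; [R] = 1.52X.
At X = 0.849: [N] = 0.23, [M] = 0.23, [R] = 1.29.
K_c = [R] / ([N] [M]) = 24.5 L/mol.

K_c = 24.5 L/mol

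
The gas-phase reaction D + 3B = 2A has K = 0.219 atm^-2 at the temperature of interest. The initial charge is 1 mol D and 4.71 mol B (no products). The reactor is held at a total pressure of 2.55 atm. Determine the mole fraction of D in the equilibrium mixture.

Basis: 1 mol D initially; let X = conversion of D. Extent ξ = X.
Moles: n_D = 1 − X; n_B = 4.71 − 3X; n_A = 2X.
n_T = Σnᵢ = 5.71 − 2X.
Mole fractions y_i = n_i/n_T; K = p_A^2 / (p_D p_B^3) with p_i = y_i·P.
Equating to 0.219 atm^-2 and solving on 0 < X < 1: X = 0.508.
Then n_D = 0.492, n_T = 4.69, so y_D = 0.105.

y_D = 0.105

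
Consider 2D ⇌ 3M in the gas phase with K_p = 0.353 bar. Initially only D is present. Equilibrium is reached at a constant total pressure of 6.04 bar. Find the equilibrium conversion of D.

X = 0.226

Basis: 1 mol D initially; let X = conversion of D. Extent ξ = 0.5X.
At extent ξ: n_D = 1 − X; n_M = 1.5X.
Total moles n_T = 1 + 0.5X.
With p_i = (n_i/n_T)P, K_p = p_M^3 / (p_D^2).
Substituting and setting equal to 0.353 bar gives a polynomial in X; the root in (0,1) is X = 0.226.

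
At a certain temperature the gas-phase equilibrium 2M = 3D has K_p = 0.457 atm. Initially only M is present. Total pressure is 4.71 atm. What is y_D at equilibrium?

Let X = conversion of M (basis 1 mol M); extent of reaction ξ = 0.5X.
Mole table: n_M = 1 − X; n_D = 1.5X.
Total moles n_T = 1 + 0.5X.
y_i = n_i/n_T, p_i = y_i·P. K_p = p_D^3 / (p_M^2).
Setting this equal to 0.457 atm and taking the physical root (0 < X < 1) gives X = 0.261.
Then n_D = 0.391, n_T = 1.13, so y_D = 0.346.

y_D = 0.346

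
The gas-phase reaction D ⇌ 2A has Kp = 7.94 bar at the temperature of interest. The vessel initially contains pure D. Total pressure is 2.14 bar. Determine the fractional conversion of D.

X = 0.694

Take 1 mol D as basis and let X be its fractional conversion, so ξ = X.
At extent ξ: n_D = 1 − X; n_A = 2X.
n_T = Σnᵢ = 1 + X.
Mole fractions y_i = n_i/n_T; Kp = p_A^2 / (p_D) with p_i = y_i·P.
Substituting and setting equal to 7.94 bar gives a polynomial in X; the root in (0,1) is X = 0.694.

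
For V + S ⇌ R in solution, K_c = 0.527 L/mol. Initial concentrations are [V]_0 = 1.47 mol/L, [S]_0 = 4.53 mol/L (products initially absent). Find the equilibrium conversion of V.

Let X = conversion of V; extent ξ = 1.47·X mol/L.
Concentrations: [V] = 1.47 − 1.47X; [S] = 4.53 − 1.47X; [R] = 1.47X.
K_c = [R] / ([V] [S]).
Setting equal to 0.527 and solving for X on (0,1) gives X = 0.653.

X = 0.653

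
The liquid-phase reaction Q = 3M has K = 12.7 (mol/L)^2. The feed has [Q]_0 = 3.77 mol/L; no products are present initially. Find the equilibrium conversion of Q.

Let X = conversion of Q; extent ξ = 3.77·X mol/L.
Concentrations: [Q] = 3.77 − 3.77X; [M] = 11.3X.
K = [M]^3 / ([Q]).
Equating to 12.7 (mol/L)^2: the physical root is X = 0.287.

X = 0.287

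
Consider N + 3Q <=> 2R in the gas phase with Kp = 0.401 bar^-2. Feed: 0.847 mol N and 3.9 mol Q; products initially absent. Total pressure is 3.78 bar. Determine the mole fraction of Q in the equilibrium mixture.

Take 0.847 mol N as basis and let X be its fractional conversion, so ξ = 0.847X.
Moles: n_N = 0.847 − 0.847X; n_Q = 3.9 − 2.54X; n_R = 1.69X.
Summing: n_T = 4.75 − 1.69X.
y_i = n_i/n_T, p_i = y_i·P. Kp = p_R^2 / (p_N p_Q^3).
Setting this equal to 0.401 bar^-2 and taking the physical root (0 < X < 1) gives X = 0.671.
Then n_Q = 2.19, n_T = 3.61, so y_Q = 0.608.

y_Q = 0.608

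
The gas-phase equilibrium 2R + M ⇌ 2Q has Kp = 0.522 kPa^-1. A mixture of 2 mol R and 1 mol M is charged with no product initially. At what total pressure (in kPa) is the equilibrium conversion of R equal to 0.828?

P = 561 kPa

Let X = conversion of R (basis 2 mol R); extent of reaction ξ = X.
Mole table: n_R = 2 − 2X; n_M = 1 − X; n_Q = 2X.
Total moles n_T = 3 − X.
Kp = p_Q^2 / (p_R^2 p_M) with p_i = (n_i/n_T)·P.
At X = 0.828: the mole-fraction product g(X) = Π y_i^ν_i = 292.6. Since Kp = g(X)·P^{-1}, P = (g/Kp)^(1/1) = (292.6/0.522)^(1/1) = 561 kPa.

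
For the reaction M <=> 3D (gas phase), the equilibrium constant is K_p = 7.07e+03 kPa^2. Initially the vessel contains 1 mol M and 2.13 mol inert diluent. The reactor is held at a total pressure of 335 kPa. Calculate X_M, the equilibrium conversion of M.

X = 0.284

Take 1 mol M as basis and let X be its fractional conversion, so ξ = X.
Moles: n_M = 1 − X; n_D = 3X; n_I = 2.13 (inert).
n_T = Σnᵢ = 3.13 + 2X.
Mole fractions y_i = n_i/n_T; K_p = p_D^3 / (p_M) with p_i = y_i·P.
Setting this equal to 7.07e+03 kPa^2 and taking the physical root (0 < X < 1) gives X = 0.284.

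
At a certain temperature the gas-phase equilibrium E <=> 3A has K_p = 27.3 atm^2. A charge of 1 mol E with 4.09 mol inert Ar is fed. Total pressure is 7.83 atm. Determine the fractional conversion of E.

X = 0.628

Basis: 1 mol E initially; let X = conversion of E. Extent ξ = X.
Species balance: n_E = 1 − X; n_A = 3X; n_I = 4.09 (inert).
Total moles n_T = 5.09 + 2X.
y_i = n_i/n_T, p_i = y_i·P. K_p = p_A^3 / (p_E).
Setting this equal to 27.3 atm^2 and taking the physical root (0 < X < 1) gives X = 0.628.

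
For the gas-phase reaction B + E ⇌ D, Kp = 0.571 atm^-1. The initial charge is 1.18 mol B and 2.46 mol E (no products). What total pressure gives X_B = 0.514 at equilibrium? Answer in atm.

Let X = conversion of B (basis 1.18 mol B); extent of reaction ξ = 1.18X.
Moles: n_B = 1.18 − 1.18X; n_E = 2.46 − 1.18X; n_D = 1.18X.
n_T = Σnᵢ = 3.64 − 1.18X.
Kp = p_D / (p_B p_E) with p_i = (n_i/n_T)·P.
At X = 0.514: the mole-fraction product g(X) = Π y_i^ν_i = 1.731. Since Kp = g(X)·P^{-1}, P = (g/Kp)^(1/1) = (1.731/0.571)^(1/1) = 3.03 atm.

P = 3.03 atm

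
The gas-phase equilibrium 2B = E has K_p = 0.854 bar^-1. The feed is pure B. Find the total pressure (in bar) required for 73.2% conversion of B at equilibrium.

P = 3.78 bar

Take 1 mol B as basis and let X be its fractional conversion, so ξ = 0.5X.
At extent ξ: n_B = 1 − X; n_E = 0.5X.
Summing: n_T = 1 − 0.5X.
K_p = p_E / (p_B^2) with p_i = (n_i/n_T)·P.
At X = 0.732: the mole-fraction product g(X) = Π y_i^ν_i = 3.231. Since K_p = g(X)·P^{-1}, P = (g/K_p)^(1/1) = (3.231/0.854)^(1/1) = 3.78 bar.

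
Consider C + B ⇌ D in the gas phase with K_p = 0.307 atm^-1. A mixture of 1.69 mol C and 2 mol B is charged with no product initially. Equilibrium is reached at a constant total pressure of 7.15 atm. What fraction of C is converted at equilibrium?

Take 1.69 mol C as basis and let X be its fractional conversion, so ξ = 1.69X.
Species balance: n_C = 1.69 − 1.69X; n_B = 2 − 1.69X; n_D = 1.69X.
n_T = Σnᵢ = 3.69 − 1.69X.
y_i = n_i/n_T, p_i = y_i·P. K_p = p_D / (p_C p_B).
Substituting and setting equal to 0.307 atm^-1 gives a polynomial in X; the root in (0,1) is X = 0.476.

X = 0.476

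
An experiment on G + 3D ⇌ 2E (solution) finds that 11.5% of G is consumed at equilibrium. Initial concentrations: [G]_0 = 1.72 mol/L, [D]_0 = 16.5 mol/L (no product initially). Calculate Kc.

Let X = conversion of G.
Concentrations: [G] = 1.72 − 1.72X; [D] = 16.5 − 5.16X; [E] = 3.44X.
At X = 0.115: [G] = 1.52, [D] = 15.9, [E] = 0.396.
Kc = [E]^2 / ([G] [D]^3) = 2.55e-05 (mol/L)^-2.

Kc = 2.55e-05 (mol/L)^-2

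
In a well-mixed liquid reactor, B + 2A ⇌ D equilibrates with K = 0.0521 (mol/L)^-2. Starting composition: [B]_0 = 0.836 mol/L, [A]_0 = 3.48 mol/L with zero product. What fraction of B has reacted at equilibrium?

Let X = conversion of B; extent ξ = 0.836·X mol/L.
Concentrations: [B] = 0.836 − 0.836X; [A] = 3.48 − 1.67X; [D] = 0.836X.
K = [D] / ([B] [A]^2).
Solving K = 0.0521 for X ∈ (0,1): X = 0.313.

X = 0.313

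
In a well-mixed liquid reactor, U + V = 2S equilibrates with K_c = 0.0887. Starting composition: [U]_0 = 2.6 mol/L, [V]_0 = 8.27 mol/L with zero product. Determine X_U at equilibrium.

X = 0.225

Let X = conversion of U; extent ξ = 2.6·X mol/L.
Concentrations: [U] = 2.6 − 2.6X; [V] = 8.27 − 2.6X; [S] = 5.2X.
K_c = [S]^2 / ([U] [V]).
Solving K_c = 0.0887 for X ∈ (0,1): X = 0.225.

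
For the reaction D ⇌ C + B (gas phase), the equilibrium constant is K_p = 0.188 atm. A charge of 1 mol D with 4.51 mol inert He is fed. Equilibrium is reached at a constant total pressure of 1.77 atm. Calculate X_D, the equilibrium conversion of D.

X = 0.542

Basis: 1 mol D initially; let X = conversion of D. Extent ξ = X.
At extent ξ: n_D = 1 − X; n_C = X; n_B = X; n_I = 4.51 (inert).
n_T = Σnᵢ = 5.51 + X.
Mole fractions y_i = n_i/n_T; K_p = p_C p_B / (p_D) with p_i = y_i·P.
This yields a degree-2 equation in X; solving on (0,1), X = 0.542.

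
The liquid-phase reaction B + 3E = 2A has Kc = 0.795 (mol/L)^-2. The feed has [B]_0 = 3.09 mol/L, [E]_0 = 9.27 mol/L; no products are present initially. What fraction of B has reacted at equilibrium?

Let X = conversion of B; extent ξ = 3.09·X mol/L.
Concentrations: [B] = 3.09 − 3.09X; [E] = 9.27 − 9.27X; [A] = 6.18X.
Kc = [A]^2 / ([B] [E]^3).
Equating to 0.795 (mol/L)^-2: the physical root is X = 0.690.

X = 0.690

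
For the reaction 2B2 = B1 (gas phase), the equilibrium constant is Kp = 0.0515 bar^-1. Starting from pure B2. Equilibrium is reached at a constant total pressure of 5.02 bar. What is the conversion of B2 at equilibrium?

Let X = conversion of B2 (basis 1 mol B2); extent of reaction ξ = 0.5X.
Moles: n_B2 = 1 − X; n_B1 = 0.5X.
n_T = Σnᵢ = 1 − 0.5X.
y_i = n_i/n_T, p_i = y_i·P. Kp = p_B1 / (p_B2^2).
Setting this equal to 0.0515 bar^-1 and taking the physical root (0 < X < 1) gives X = 0.299.

X = 0.299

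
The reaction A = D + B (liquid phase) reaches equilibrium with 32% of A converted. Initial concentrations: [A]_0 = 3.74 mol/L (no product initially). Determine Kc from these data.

Let X = conversion of A.
Concentrations: [A] = 3.74 − 3.74X; [D] = 3.74X; [B] = 3.74X.
At X = 0.32: [A] = 2.54, [D] = 1.2, [B] = 1.2.
Kc = [D] [B] / ([A]) = 0.563 mol/L.

Kc = 0.563 mol/L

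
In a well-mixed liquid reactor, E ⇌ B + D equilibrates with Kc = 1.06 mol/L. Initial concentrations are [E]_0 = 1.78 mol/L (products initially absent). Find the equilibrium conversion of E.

Let X = conversion of E; extent ξ = 1.78·X mol/L.
Concentrations: [E] = 1.78 − 1.78X; [B] = 1.78X; [D] = 1.78X.
Kc = [B] [D] / ([E]).
Equating to 1.06 mol/L: the physical root is X = 0.529.

X = 0.529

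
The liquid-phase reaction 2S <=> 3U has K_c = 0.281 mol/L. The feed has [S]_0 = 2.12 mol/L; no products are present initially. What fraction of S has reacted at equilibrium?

Let X = conversion of S; extent ξ = 2.12X/2 mol/L.
Concentrations: [S] = 2.12 − 2.12X; [U] = 3.18X.
K_c = [U]^3 / ([S]^2).
Solving K_c = 0.281 for X ∈ (0,1): X = 0.274.

X = 0.274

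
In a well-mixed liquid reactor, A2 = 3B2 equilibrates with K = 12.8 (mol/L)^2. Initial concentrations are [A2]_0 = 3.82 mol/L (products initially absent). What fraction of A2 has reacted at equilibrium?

Let X = conversion of A2; extent ξ = 3.82·X mol/L.
Concentrations: [A2] = 3.82 − 3.82X; [B2] = 11.5X.
K = [B2]^3 / ([A2]).
Setting equal to 12.8 and solving for X on (0,1) gives X = 0.285.

X = 0.285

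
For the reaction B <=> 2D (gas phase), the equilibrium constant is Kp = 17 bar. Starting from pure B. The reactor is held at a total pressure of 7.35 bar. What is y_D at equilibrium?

y_D = 0.754

Take 1 mol B as basis and let X be its fractional conversion, so ξ = X.
At extent ξ: n_B = 1 − X; n_D = 2X.
Summing: n_T = 1 + X.
Mole fractions y_i = n_i/n_T; Kp = p_D^2 / (p_B) with p_i = y_i·P.
Setting this equal to 17 bar and taking the physical root (0 < X < 1) gives X = 0.605.
Then n_D = 1.21, n_T = 1.61, so y_D = 0.754.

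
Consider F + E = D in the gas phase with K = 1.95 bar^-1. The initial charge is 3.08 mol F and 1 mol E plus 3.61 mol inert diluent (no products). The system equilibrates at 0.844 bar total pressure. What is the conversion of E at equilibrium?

Take 1 mol E as basis and let X be its fractional conversion, so ξ = X.
Species balance: n_F = 3.08 − X; n_E = 1 − X; n_D = X; n_I = 3.61 (inert).
n_T = Σnᵢ = 7.69 − X.
y_i = n_i/n_T, p_i = y_i·P. K = p_D / (p_F p_E).
This yields a degree-2 equation in X; solving on (0,1), X = 0.378.

X = 0.378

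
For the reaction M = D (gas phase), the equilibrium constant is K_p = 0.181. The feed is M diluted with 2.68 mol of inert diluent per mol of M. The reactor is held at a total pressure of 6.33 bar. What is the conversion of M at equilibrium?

Basis: 1 mol M initially; let X = conversion of M. Extent ξ = X.
Species balance: n_M = 1 − X; n_D = X; n_I = 2.68 (inert).
Since Δν = 0, n_T = 3.68 throughout.
With p_i = (n_i/n_T)P, K_p = p_D / (p_M).
Equating to 0.181 and solving on 0 < X < 1: X = 0.153.

X = 0.153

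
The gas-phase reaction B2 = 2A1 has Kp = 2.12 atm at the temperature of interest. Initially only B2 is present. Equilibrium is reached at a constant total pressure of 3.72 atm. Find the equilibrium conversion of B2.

X = 0.353

Let X = conversion of B2 (basis 1 mol B2); extent of reaction ξ = X.
Moles: n_B2 = 1 − X; n_A1 = 2X.
Total moles n_T = 1 + X.
y_i = n_i/n_T, p_i = y_i·P. Kp = p_A1^2 / (p_B2).
This yields a degree-2 equation in X; solving on (0,1), X = 0.353.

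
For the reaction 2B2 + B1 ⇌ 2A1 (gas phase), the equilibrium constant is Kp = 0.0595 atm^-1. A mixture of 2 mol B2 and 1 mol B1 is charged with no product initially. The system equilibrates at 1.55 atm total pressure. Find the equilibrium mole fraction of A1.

Let X = conversion of B2 (basis 2 mol B2); extent of reaction ξ = X.
At extent ξ: n_B2 = 2 − 2X; n_B1 = 1 − X; n_A1 = 2X.
Total moles n_T = 3 − X.
With p_i = (n_i/n_T)P, Kp = p_A1^2 / (p_B2^2 p_B1).
Equating to 0.0595 atm^-1 and solving on 0 < X < 1: X = 0.143.
Then n_A1 = 0.285, n_T = 2.86, so y_A1 = 0.100.

y_A1 = 0.100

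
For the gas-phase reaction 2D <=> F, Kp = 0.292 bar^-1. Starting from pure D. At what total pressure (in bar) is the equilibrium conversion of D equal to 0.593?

P = 4.31 bar

Basis: 1 mol D initially; let X = conversion of D. Extent ξ = 0.5X.
Mole table: n_D = 1 − X; n_F = 0.5X.
n_T = Σnᵢ = 1 − 0.5X.
Kp = p_F / (p_D^2) with p_i = (n_i/n_T)·P.
At X = 0.593: the mole-fraction product g(X) = Π y_i^ν_i = 1.259. Since Kp = g(X)·P^{-1}, P = (g/Kp)^(1/1) = (1.259/0.292)^(1/1) = 4.31 bar.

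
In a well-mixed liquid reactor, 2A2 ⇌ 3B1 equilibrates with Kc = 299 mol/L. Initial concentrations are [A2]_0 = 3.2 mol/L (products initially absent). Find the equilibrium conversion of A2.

X = 0.851

Let X = conversion of A2; extent ξ = 3.2X/2 mol/L.
Concentrations: [A2] = 3.2 − 3.2X; [B1] = 4.8X.
Kc = [B1]^3 / ([A2]^2).
Solving Kc = 299 for X ∈ (0,1): X = 0.851.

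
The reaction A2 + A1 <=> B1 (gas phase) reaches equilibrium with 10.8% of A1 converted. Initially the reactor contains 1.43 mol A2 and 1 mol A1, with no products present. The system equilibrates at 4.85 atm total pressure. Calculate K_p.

Basis: 1 mol A1 initially; let X = conversion of A1. Extent ξ = X.
Mole table: n_A2 = 1.43 − X; n_A1 = 1 − X; n_B1 = X.
Total moles n_T = 2.43 − X.
At X = 0.108: n_A2 = 1.32, n_A1 = 0.892, n_B1 = 0.108, n_T = 2.32.
p_i = (n_i/n_T)·P. K_p = p_B1 / (p_A2 p_A1) = 0.0438 atm^-1.

K_p = 0.0438 atm^-1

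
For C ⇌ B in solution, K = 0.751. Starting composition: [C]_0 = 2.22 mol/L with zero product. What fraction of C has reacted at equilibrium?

X = 0.429

Let X = conversion of C; extent ξ = 2.22·X mol/L.
Concentrations: [C] = 2.22 − 2.22X; [B] = 2.22X.
K = [B] / ([C]).
Equating to 0.751: the physical root is X = 0.429.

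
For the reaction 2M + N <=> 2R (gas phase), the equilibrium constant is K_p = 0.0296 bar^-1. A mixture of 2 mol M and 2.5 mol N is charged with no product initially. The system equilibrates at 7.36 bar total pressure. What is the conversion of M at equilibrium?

Take 2 mol M as basis and let X be its fractional conversion, so ξ = X.
Species balance: n_M = 2 − 2X; n_N = 2.5 − X; n_R = 2X.
Total moles n_T = 4.5 − X.
y_i = n_i/n_T, p_i = y_i·P. K_p = p_R^2 / (p_M^2 p_N).
Setting this equal to 0.0296 bar^-1 and taking the physical root (0 < X < 1) gives X = 0.253.

X = 0.253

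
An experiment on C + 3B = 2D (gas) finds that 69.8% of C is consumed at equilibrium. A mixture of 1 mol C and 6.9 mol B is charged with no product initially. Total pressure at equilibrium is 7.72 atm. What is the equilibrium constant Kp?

Basis: 1 mol C initially; let X = conversion of C. Extent ξ = X.
At extent ξ: n_C = 1 − X; n_B = 6.9 − 3X; n_D = 2X.
Total moles n_T = 7.9 − 2X.
At X = 0.698: n_C = 0.302, n_B = 4.81, n_D = 1.4, n_T = 6.5.
p_i = (n_i/n_T)·P. Kp = p_D^2 / (p_C p_B^3) = 0.0413 atm^-2.

Kp = 0.0413 atm^-2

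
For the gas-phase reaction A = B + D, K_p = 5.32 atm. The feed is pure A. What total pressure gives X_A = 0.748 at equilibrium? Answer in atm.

Let X = conversion of A (basis 1 mol A); extent of reaction ξ = X.
Mole table: n_A = 1 − X; n_B = X; n_D = X.
Summing: n_T = 1 + X.
K_p = p_B p_D / (p_A) with p_i = (n_i/n_T)·P.
At X = 0.748: the mole-fraction product g(X) = Π y_i^ν_i = 1.27. Since K_p = g(X)·P^{1}, P = (K_p/g)^(1/1) = (5.32/1.27)^(1/1) = 4.19 atm.

P = 4.19 atm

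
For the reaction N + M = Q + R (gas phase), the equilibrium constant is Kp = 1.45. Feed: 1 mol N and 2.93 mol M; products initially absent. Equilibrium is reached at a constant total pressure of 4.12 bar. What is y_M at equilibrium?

Basis: 1 mol N initially; let X = conversion of N. Extent ξ = X.
Species balance: n_N = 1 − X; n_M = 2.93 − X; n_Q = X; n_R = X.
Since Δν = 0, n_T = 3.93 throughout.
With p_i = (n_i/n_T)P, Kp = p_Q p_R / (p_N p_M).
Equating to 1.45 and solving on 0 < X < 1: X = 0.796.
Then n_M = 2.13, n_T = 3.93, so y_M = 0.543.

y_M = 0.543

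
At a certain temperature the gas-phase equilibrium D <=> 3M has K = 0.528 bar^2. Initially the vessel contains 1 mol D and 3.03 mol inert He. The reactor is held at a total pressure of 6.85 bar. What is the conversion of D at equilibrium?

X = 0.187

Take 1 mol D as basis and let X be its fractional conversion, so ξ = X.
Moles: n_D = 1 − X; n_M = 3X; n_I = 3.03 (inert).
Total moles n_T = 4.03 + 2X.
With p_i = (n_i/n_T)P, K = p_M^3 / (p_D).
Setting this equal to 0.528 bar^2 and taking the physical root (0 < X < 1) gives X = 0.187.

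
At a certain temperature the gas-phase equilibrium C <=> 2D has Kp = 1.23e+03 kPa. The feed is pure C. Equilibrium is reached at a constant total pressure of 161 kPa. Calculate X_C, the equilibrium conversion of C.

X = 0.810

Take 1 mol C as basis and let X be its fractional conversion, so ξ = X.
Moles: n_C = 1 − X; n_D = 2X.
n_T = Σnᵢ = 1 + X.
y_i = n_i/n_T, p_i = y_i·P. Kp = p_D^2 / (p_C).
This yields a degree-2 equation in X; solving on (0,1), X = 0.810.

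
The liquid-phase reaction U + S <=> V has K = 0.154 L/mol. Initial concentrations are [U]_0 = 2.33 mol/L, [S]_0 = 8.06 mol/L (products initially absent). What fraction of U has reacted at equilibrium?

Let X = conversion of U; extent ξ = 2.33·X mol/L.
Concentrations: [U] = 2.33 − 2.33X; [S] = 8.06 − 2.33X; [V] = 2.33X.
K = [V] / ([U] [S]).
This equals 0.154 at X = 0.514 (the root in 0 < X < 1).

X = 0.514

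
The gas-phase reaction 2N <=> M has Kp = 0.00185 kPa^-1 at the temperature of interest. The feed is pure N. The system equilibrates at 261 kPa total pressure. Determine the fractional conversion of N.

X = 0.416

Take 1 mol N as basis and let X be its fractional conversion, so ξ = 0.5X.
Mole table: n_N = 1 − X; n_M = 0.5X.
Summing: n_T = 1 − 0.5X.
With p_i = (n_i/n_T)P, Kp = p_M / (p_N^2).
This yields a degree-2 equation in X; solving on (0,1), X = 0.416.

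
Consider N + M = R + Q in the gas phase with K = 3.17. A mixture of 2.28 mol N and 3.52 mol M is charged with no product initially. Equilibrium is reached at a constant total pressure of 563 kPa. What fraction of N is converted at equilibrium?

X = 0.764

Basis: 2.28 mol N initially; let X = conversion of N. Extent ξ = 2.28X.
Species balance: n_N = 2.28 − 2.28X; n_M = 3.52 − 2.28X; n_R = 2.28X; n_Q = 2.28X.
Since Δν = 0, n_T = 5.8 throughout.
y_i = n_i/n_T, p_i = y_i·P. K = p_R p_Q / (p_N p_M).
Substituting and setting equal to 3.17 gives a polynomial in X; the root in (0,1) is X = 0.764.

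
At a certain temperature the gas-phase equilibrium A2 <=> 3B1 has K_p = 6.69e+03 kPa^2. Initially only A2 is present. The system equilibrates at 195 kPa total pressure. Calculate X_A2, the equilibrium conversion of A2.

X = 0.219

Take 1 mol A2 as basis and let X be its fractional conversion, so ξ = X.
At extent ξ: n_A2 = 1 − X; n_B1 = 3X.
n_T = Σnᵢ = 1 + 2X.
Mole fractions y_i = n_i/n_T; K_p = p_B1^3 / (p_A2) with p_i = y_i·P.
Setting this equal to 6.69e+03 kPa^2 and taking the physical root (0 < X < 1) gives X = 0.219.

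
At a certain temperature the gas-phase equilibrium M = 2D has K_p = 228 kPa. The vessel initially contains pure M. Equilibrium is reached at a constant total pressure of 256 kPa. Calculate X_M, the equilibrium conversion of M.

X = 0.427

Basis: 1 mol M initially; let X = conversion of M. Extent ξ = X.
Species balance: n_M = 1 − X; n_D = 2X.
Summing: n_T = 1 + X.
Mole fractions y_i = n_i/n_T; K_p = p_D^2 / (p_M) with p_i = y_i·P.
Setting this equal to 228 kPa and taking the physical root (0 < X < 1) gives X = 0.427.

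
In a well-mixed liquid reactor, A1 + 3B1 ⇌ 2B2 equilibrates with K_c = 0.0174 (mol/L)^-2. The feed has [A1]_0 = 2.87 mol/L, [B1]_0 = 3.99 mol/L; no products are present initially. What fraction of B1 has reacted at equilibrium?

X = 0.334

Let X = conversion of B1; extent ξ = 3.99X/3 mol/L.
Concentrations: [A1] = 2.87 − 1.33X; [B1] = 3.99 − 3.99X; [B2] = 2.66X.
K_c = [B2]^2 / ([A1] [B1]^3).
Solving K_c = 0.0174 for X ∈ (0,1): X = 0.334.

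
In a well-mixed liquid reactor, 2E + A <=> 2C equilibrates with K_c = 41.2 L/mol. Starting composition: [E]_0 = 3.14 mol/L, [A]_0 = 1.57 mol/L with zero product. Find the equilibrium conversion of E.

Let X = conversion of E; extent ξ = 3.14X/2 mol/L.
Concentrations: [E] = 3.14 − 3.14X; [A] = 1.57 − 1.57X; [C] = 3.14X.
K_c = [C]^2 / ([E]^2 [A]).
This equals 41.2 at X = 0.788 (the root in 0 < X < 1).

X = 0.788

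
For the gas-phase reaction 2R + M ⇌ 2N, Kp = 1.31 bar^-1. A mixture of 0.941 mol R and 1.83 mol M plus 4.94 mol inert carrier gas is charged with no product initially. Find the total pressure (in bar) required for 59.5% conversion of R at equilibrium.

P = 7.9 bar

Take 0.941 mol R as basis and let X be its fractional conversion, so ξ = 0.47X.
Moles: n_R = 0.941 − 0.941X; n_M = 1.83 − 0.47X; n_N = 0.941X; n_I = 4.94 (inert).
Total moles n_T = 7.71 − 0.47X.
Kp = p_N^2 / (p_R^2 p_M) with p_i = (n_i/n_T)·P.
At X = 0.595: the mole-fraction product g(X) = Π y_i^ν_i = 10.35. Since Kp = g(X)·P^{-1}, P = (g/Kp)^(1/1) = (10.35/1.31)^(1/1) = 7.9 bar.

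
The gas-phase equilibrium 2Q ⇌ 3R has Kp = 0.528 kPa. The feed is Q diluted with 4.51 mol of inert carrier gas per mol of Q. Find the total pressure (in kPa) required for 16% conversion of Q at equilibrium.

Basis: 1 mol Q initially; let X = conversion of Q. Extent ξ = 0.5X.
At extent ξ: n_Q = 1 − X; n_R = 1.5X; n_I = 4.51 (inert).
Total moles n_T = 5.51 + 0.5X.
Kp = p_R^3 / (p_Q^2) with p_i = (n_i/n_T)·P.
At X = 0.16: the mole-fraction product g(X) = Π y_i^ν_i = 0.003505. Since Kp = g(X)·P^{1}, P = (Kp/g)^(1/1) = (0.528/0.003505)^(1/1) = 151 kPa.

P = 151 kPa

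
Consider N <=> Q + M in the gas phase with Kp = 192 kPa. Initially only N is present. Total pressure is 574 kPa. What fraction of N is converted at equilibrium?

X = 0.501

Take 1 mol N as basis and let X be its fractional conversion, so ξ = X.
Moles: n_N = 1 − X; n_Q = X; n_M = X.
n_T = Σnᵢ = 1 + X.
y_i = n_i/n_T, p_i = y_i·P. Kp = p_Q p_M / (p_N).
Equating to 192 kPa and solving on 0 < X < 1: X = 0.501.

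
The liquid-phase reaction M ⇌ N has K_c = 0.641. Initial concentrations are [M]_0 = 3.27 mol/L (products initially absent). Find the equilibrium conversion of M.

Let X = conversion of M; extent ξ = 3.27·X mol/L.
Concentrations: [M] = 3.27 − 3.27X; [N] = 3.27X.
K_c = [N] / ([M]).
Equating to 0.641: the physical root is X = 0.391.

X = 0.391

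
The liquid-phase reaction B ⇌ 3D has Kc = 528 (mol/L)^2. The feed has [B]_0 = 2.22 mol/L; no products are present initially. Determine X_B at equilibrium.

X = 0.847

Let X = conversion of B; extent ξ = 2.22·X mol/L.
Concentrations: [B] = 2.22 − 2.22X; [D] = 6.66X.
Kc = [D]^3 / ([B]).
This equals 528 at X = 0.847 (the root in 0 < X < 1).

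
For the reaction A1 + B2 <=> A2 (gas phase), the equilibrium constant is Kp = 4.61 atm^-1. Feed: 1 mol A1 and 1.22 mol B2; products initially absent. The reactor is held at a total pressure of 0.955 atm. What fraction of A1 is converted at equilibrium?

X = 0.622

Basis: 1 mol A1 initially; let X = conversion of A1. Extent ξ = X.
Mole table: n_A1 = 1 − X; n_B2 = 1.22 − X; n_A2 = X.
Total moles n_T = 2.22 − X.
y_i = n_i/n_T, p_i = y_i·P. Kp = p_A2 / (p_A1 p_B2).
Substituting and setting equal to 4.61 atm^-1 gives a polynomial in X; the root in (0,1) is X = 0.622.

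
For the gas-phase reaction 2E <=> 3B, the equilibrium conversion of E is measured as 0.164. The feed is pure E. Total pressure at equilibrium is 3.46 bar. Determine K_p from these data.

K_p = 0.0681 bar

Basis: 1 mol E initially; let X = conversion of E. Extent ξ = 0.5X.
Moles: n_E = 1 − X; n_B = 1.5X.
n_T = Σnᵢ = 1 + 0.5X.
At X = 0.164: n_E = 0.836, n_B = 0.246, n_T = 1.08.
p_i = (n_i/n_T)·P. K_p = p_B^3 / (p_E^2) = 0.0681 bar.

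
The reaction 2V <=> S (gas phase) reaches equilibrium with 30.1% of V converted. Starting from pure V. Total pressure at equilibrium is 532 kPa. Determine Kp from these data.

Kp = 0.000492 kPa^-1

Let X = conversion of V (basis 1 mol V); extent of reaction ξ = 0.5X.
Moles: n_V = 1 − X; n_S = 0.5X.
Total moles n_T = 1 − 0.5X.
At X = 0.301: n_V = 0.699, n_S = 0.15, n_T = 0.85.
p_i = (n_i/n_T)·P. Kp = p_S / (p_V^2) = 0.000492 kPa^-1.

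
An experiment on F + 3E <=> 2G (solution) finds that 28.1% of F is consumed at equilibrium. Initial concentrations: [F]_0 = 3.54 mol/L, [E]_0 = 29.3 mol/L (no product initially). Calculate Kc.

Let X = conversion of F.
Concentrations: [F] = 3.54 − 3.54X; [E] = 29.3 − 10.6X; [G] = 7.08X.
At X = 0.281: [F] = 2.55, [E] = 26.3, [G] = 1.99.
Kc = [G]^2 / ([F] [E]^3) = 8.53e-05 (mol/L)^-2.

Kc = 8.53e-05 (mol/L)^-2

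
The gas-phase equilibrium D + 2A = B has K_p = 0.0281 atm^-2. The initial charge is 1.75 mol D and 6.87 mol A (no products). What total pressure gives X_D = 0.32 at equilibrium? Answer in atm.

Let X = conversion of D (basis 1.75 mol D); extent of reaction ξ = 1.75X.
Mole table: n_D = 1.75 − 1.75X; n_A = 6.87 − 3.5X; n_B = 1.75X.
Summing: n_T = 8.62 − 3.5X.
K_p = p_B / (p_D p_A^2) with p_i = (n_i/n_T)·P.
At X = 0.32: the mole-fraction product g(X) = Π y_i^ν_i = 0.8006. Since K_p = g(X)·P^{-2}, P = (g/K_p)^(1/2) = (0.8006/0.0281)^(1/2) = 5.34 atm.

P = 5.34 atm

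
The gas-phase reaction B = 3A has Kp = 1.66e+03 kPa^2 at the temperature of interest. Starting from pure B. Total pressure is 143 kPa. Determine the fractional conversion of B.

X = 0.164

Basis: 1 mol B initially; let X = conversion of B. Extent ξ = X.
At extent ξ: n_B = 1 − X; n_A = 3X.
Summing: n_T = 1 + 2X.
y_i = n_i/n_T, p_i = y_i·P. Kp = p_A^3 / (p_B).
Equating to 1.66e+03 kPa^2 and solving on 0 < X < 1: X = 0.164.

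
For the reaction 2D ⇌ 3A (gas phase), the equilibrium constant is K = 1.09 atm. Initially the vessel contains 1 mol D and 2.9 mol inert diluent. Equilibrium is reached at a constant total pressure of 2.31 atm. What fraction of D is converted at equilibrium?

X = 0.515

Let X = conversion of D (basis 1 mol D); extent of reaction ξ = 0.5X.
Moles: n_D = 1 − X; n_A = 1.5X; n_I = 2.9 (inert).
Total moles n_T = 3.9 + 0.5X.
y_i = n_i/n_T, p_i = y_i·P. K = p_A^3 / (p_D^2).
Substituting and setting equal to 1.09 atm gives a polynomial in X; the root in (0,1) is X = 0.515.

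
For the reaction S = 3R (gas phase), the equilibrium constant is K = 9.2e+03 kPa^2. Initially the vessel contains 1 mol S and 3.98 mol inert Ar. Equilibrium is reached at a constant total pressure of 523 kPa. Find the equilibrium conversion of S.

X = 0.301

Take 1 mol S as basis and let X be its fractional conversion, so ξ = X.
At extent ξ: n_S = 1 − X; n_R = 3X; n_I = 3.98 (inert).
Total moles n_T = 4.98 + 2X.
Mole fractions y_i = n_i/n_T; K = p_R^3 / (p_S) with p_i = y_i·P.
Setting this equal to 9.2e+03 kPa^2 and taking the physical root (0 < X < 1) gives X = 0.301.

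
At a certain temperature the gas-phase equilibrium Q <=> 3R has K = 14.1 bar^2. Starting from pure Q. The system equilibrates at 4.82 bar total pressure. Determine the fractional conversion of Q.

X = 0.348

Basis: 1 mol Q initially; let X = conversion of Q. Extent ξ = X.
Species balance: n_Q = 1 − X; n_R = 3X.
n_T = Σnᵢ = 1 + 2X.
Mole fractions y_i = n_i/n_T; K = p_R^3 / (p_Q) with p_i = y_i·P.
Setting this equal to 14.1 bar^2 and taking the physical root (0 < X < 1) gives X = 0.348.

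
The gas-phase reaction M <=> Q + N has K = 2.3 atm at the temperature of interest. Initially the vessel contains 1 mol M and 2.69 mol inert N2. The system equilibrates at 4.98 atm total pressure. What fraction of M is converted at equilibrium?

Basis: 1 mol M initially; let X = conversion of M. Extent ξ = X.
Moles: n_M = 1 − X; n_Q = X; n_N = X; n_I = 2.69 (inert).
Total moles n_T = 3.69 + X.
With p_i = (n_i/n_T)P, K = p_Q p_N / (p_M).
Equating to 2.3 atm and solving on 0 < X < 1: X = 0.735.

X = 0.735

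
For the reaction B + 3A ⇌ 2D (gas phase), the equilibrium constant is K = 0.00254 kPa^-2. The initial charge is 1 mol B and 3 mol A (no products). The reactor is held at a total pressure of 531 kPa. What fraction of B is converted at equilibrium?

X = 0.833

Basis: 1 mol B initially; let X = conversion of B. Extent ξ = X.
Mole table: n_B = 1 − X; n_A = 3 − 3X; n_D = 2X.
n_T = Σnᵢ = 4 − 2X.
With p_i = (n_i/n_T)P, K = p_D^2 / (p_B p_A^3).
Substituting and setting equal to 0.00254 kPa^-2 gives a polynomial in X; the root in (0,1) is X = 0.833.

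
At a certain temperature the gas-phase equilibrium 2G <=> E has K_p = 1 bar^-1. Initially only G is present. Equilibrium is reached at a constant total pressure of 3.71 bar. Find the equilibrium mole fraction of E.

Take 1 mol G as basis and let X be its fractional conversion, so ξ = 0.5X.
Moles: n_G = 1 − X; n_E = 0.5X.
n_T = Σnᵢ = 1 − 0.5X.
With p_i = (n_i/n_T)P, K_p = p_E / (p_G^2).
Setting this equal to 1 bar^-1 and taking the physical root (0 < X < 1) gives X = 0.749.
Then n_E = 0.374, n_T = 0.626, so y_E = 0.598.

y_E = 0.598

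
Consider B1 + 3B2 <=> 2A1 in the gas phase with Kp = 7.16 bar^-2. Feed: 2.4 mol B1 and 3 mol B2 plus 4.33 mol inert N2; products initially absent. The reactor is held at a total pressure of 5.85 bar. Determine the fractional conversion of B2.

Basis: 3 mol B2 initially; let X = conversion of B2. Extent ξ = X.
Species balance: n_B1 = 2.4 − X; n_B2 = 3 − 3X; n_A1 = 2X; n_I = 4.33 (inert).
Summing: n_T = 9.73 − 2X.
Mole fractions y_i = n_i/n_T; Kp = p_A1^2 / (p_B1 p_B2^3) with p_i = y_i·P.
Substituting and setting equal to 7.16 bar^-2 gives a polynomial in X; the root in (0,1) is X = 0.758.

X = 0.758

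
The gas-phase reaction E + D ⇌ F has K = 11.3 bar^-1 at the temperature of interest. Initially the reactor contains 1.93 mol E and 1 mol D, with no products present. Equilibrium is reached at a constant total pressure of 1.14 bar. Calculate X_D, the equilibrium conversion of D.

Basis: 1 mol D initially; let X = conversion of D. Extent ξ = X.
Mole table: n_E = 1.93 − X; n_D = 1 − X; n_F = X.
Summing: n_T = 2.93 − X.
With p_i = (n_i/n_T)P, K = p_F / (p_E p_D).
Setting this equal to 11.3 bar^-1 and taking the physical root (0 < X < 1) gives X = 0.869.

X = 0.869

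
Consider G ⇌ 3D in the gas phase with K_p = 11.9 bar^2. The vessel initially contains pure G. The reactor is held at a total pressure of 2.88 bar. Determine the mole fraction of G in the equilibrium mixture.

y_G = 0.271

Basis: 1 mol G initially; let X = conversion of G. Extent ξ = X.
At extent ξ: n_G = 1 − X; n_D = 3X.
Total moles n_T = 1 + 2X.
Mole fractions y_i = n_i/n_T; K_p = p_D^3 / (p_G) with p_i = y_i·P.
Setting this equal to 11.9 bar^2 and taking the physical root (0 < X < 1) gives X = 0.473.
Then n_G = 0.527, n_T = 1.95, so y_G = 0.271.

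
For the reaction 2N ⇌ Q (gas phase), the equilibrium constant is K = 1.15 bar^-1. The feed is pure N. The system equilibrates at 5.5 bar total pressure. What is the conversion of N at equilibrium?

Let X = conversion of N (basis 1 mol N); extent of reaction ξ = 0.5X.
Mole table: n_N = 1 − X; n_Q = 0.5X.
Total moles n_T = 1 − 0.5X.
Mole fractions y_i = n_i/n_T; K = p_Q / (p_N^2) with p_i = y_i·P.
Setting this equal to 1.15 bar^-1 and taking the physical root (0 < X < 1) gives X = 0.805.

X = 0.805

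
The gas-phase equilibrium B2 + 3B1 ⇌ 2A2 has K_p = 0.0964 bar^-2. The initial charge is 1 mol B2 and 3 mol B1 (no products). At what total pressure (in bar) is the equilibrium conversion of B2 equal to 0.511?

Basis: 1 mol B2 initially; let X = conversion of B2. Extent ξ = X.
At extent ξ: n_B2 = 1 − X; n_B1 = 3 − 3X; n_A2 = 2X.
Summing: n_T = 4 − 2X.
K_p = p_A2^2 / (p_B2 p_B1^3) with p_i = (n_i/n_T)·P.
At X = 0.511: the mole-fraction product g(X) = Π y_i^ν_i = 6. Since K_p = g(X)·P^{-2}, P = (g/K_p)^(1/2) = (6/0.0964)^(1/2) = 7.89 bar.

P = 7.89 bar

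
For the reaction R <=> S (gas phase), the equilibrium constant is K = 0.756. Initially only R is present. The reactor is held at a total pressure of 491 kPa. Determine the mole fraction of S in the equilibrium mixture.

y_S = 0.431

Take 1 mol R as basis and let X be its fractional conversion, so ξ = X.
At extent ξ: n_R = 1 − X; n_S = X.
n_T stays at 1 (no change in mole number).
Mole fractions y_i = n_i/n_T; K = p_S / (p_R) with p_i = y_i·P.
This yields a degree-1 equation in X; solving on (0,1), X = 0.431.
Then n_S = 0.431, n_T = 1, so y_S = 0.431.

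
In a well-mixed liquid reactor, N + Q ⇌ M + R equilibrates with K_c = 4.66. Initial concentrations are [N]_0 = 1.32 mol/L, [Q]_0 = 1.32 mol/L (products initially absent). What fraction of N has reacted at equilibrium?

X = 0.683

Let X = conversion of N; extent ξ = 1.32·X mol/L.
Concentrations: [N] = 1.32 − 1.32X; [Q] = 1.32 − 1.32X; [M] = 1.32X; [R] = 1.32X.
K_c = [M] [R] / ([N] [Q]).
Solving K_c = 4.66 for X ∈ (0,1): X = 0.683.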